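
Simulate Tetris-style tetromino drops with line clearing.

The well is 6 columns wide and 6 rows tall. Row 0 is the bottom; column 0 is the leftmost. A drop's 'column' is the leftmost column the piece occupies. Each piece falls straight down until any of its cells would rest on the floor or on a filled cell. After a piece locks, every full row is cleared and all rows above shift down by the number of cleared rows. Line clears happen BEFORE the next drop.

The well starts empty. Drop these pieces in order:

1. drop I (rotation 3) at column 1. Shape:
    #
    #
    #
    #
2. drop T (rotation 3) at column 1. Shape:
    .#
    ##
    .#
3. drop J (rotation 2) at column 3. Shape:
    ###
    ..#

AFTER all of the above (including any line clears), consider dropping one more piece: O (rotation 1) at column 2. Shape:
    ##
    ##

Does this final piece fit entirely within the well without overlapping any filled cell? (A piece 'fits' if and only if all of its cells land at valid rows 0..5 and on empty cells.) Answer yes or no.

Answer: no

Derivation:
Drop 1: I rot3 at col 1 lands with bottom-row=0; cleared 0 line(s) (total 0); column heights now [0 4 0 0 0 0], max=4
Drop 2: T rot3 at col 1 lands with bottom-row=3; cleared 0 line(s) (total 0); column heights now [0 5 6 0 0 0], max=6
Drop 3: J rot2 at col 3 lands with bottom-row=0; cleared 0 line(s) (total 0); column heights now [0 5 6 2 2 2], max=6
Test piece O rot1 at col 2 (width 2): heights before test = [0 5 6 2 2 2]; fits = False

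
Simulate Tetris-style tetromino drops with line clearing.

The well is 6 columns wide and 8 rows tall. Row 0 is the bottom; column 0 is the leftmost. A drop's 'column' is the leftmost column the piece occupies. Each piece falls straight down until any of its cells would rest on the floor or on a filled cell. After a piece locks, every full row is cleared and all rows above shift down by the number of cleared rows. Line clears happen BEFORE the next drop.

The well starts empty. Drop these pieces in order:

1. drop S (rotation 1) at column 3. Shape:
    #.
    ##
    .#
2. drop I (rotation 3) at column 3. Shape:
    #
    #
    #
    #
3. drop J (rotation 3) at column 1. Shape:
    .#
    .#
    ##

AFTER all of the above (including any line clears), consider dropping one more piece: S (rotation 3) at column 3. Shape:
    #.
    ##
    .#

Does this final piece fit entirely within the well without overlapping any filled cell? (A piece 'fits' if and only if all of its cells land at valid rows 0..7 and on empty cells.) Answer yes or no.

Drop 1: S rot1 at col 3 lands with bottom-row=0; cleared 0 line(s) (total 0); column heights now [0 0 0 3 2 0], max=3
Drop 2: I rot3 at col 3 lands with bottom-row=3; cleared 0 line(s) (total 0); column heights now [0 0 0 7 2 0], max=7
Drop 3: J rot3 at col 1 lands with bottom-row=0; cleared 0 line(s) (total 0); column heights now [0 1 3 7 2 0], max=7
Test piece S rot3 at col 3 (width 2): heights before test = [0 1 3 7 2 0]; fits = False

Answer: no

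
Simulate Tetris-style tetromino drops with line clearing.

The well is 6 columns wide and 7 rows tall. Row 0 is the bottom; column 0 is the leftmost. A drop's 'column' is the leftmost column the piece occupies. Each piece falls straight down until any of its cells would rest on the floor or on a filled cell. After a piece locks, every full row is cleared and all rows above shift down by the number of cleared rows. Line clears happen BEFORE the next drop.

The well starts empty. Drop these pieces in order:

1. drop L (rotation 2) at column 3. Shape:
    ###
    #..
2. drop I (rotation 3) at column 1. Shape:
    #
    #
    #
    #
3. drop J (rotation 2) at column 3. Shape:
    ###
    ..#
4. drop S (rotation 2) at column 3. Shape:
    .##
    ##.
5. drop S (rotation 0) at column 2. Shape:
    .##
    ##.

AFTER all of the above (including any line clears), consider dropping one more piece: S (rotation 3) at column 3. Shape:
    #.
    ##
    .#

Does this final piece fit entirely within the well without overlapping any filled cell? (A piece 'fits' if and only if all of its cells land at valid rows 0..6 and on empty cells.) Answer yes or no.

Answer: no

Derivation:
Drop 1: L rot2 at col 3 lands with bottom-row=0; cleared 0 line(s) (total 0); column heights now [0 0 0 2 2 2], max=2
Drop 2: I rot3 at col 1 lands with bottom-row=0; cleared 0 line(s) (total 0); column heights now [0 4 0 2 2 2], max=4
Drop 3: J rot2 at col 3 lands with bottom-row=2; cleared 0 line(s) (total 0); column heights now [0 4 0 4 4 4], max=4
Drop 4: S rot2 at col 3 lands with bottom-row=4; cleared 0 line(s) (total 0); column heights now [0 4 0 5 6 6], max=6
Drop 5: S rot0 at col 2 lands with bottom-row=5; cleared 0 line(s) (total 0); column heights now [0 4 6 7 7 6], max=7
Test piece S rot3 at col 3 (width 2): heights before test = [0 4 6 7 7 6]; fits = False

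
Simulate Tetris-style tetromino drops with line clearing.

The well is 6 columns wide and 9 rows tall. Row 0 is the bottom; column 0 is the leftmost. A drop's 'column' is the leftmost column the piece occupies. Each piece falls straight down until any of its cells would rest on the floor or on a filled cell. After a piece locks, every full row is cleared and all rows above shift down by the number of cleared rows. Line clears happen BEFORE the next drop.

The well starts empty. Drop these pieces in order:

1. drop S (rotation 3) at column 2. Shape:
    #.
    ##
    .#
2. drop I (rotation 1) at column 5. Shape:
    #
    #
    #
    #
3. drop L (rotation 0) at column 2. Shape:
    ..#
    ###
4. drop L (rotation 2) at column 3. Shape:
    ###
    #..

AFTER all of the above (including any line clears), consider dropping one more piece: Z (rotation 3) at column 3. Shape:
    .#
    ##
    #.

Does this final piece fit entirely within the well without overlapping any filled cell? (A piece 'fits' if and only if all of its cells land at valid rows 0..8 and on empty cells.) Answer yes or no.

Drop 1: S rot3 at col 2 lands with bottom-row=0; cleared 0 line(s) (total 0); column heights now [0 0 3 2 0 0], max=3
Drop 2: I rot1 at col 5 lands with bottom-row=0; cleared 0 line(s) (total 0); column heights now [0 0 3 2 0 4], max=4
Drop 3: L rot0 at col 2 lands with bottom-row=3; cleared 0 line(s) (total 0); column heights now [0 0 4 4 5 4], max=5
Drop 4: L rot2 at col 3 lands with bottom-row=4; cleared 0 line(s) (total 0); column heights now [0 0 4 6 6 6], max=6
Test piece Z rot3 at col 3 (width 2): heights before test = [0 0 4 6 6 6]; fits = True

Answer: yes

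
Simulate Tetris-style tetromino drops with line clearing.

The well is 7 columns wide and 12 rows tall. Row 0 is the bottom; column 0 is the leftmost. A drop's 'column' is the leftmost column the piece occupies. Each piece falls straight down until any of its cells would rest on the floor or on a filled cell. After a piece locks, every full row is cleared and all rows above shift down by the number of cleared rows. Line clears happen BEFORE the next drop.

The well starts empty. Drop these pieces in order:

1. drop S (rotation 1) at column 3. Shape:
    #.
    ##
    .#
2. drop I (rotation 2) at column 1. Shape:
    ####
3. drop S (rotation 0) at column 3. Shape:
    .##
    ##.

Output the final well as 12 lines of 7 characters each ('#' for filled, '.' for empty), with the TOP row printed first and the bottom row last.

Answer: .......
.......
.......
.......
.......
.......
....##.
...##..
.####..
...#...
...##..
....#..

Derivation:
Drop 1: S rot1 at col 3 lands with bottom-row=0; cleared 0 line(s) (total 0); column heights now [0 0 0 3 2 0 0], max=3
Drop 2: I rot2 at col 1 lands with bottom-row=3; cleared 0 line(s) (total 0); column heights now [0 4 4 4 4 0 0], max=4
Drop 3: S rot0 at col 3 lands with bottom-row=4; cleared 0 line(s) (total 0); column heights now [0 4 4 5 6 6 0], max=6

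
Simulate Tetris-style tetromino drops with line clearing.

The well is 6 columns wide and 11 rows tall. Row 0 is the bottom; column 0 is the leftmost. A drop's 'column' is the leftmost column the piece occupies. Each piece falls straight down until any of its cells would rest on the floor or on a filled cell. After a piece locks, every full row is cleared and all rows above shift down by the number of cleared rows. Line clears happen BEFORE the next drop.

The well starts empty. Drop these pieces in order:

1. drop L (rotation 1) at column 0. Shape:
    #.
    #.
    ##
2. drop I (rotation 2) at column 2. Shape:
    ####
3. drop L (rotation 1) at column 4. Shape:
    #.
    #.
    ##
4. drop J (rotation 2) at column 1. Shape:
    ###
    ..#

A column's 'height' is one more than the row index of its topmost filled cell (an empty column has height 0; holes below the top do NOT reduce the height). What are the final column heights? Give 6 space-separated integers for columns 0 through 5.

Drop 1: L rot1 at col 0 lands with bottom-row=0; cleared 0 line(s) (total 0); column heights now [3 1 0 0 0 0], max=3
Drop 2: I rot2 at col 2 lands with bottom-row=0; cleared 1 line(s) (total 1); column heights now [2 0 0 0 0 0], max=2
Drop 3: L rot1 at col 4 lands with bottom-row=0; cleared 0 line(s) (total 1); column heights now [2 0 0 0 3 1], max=3
Drop 4: J rot2 at col 1 lands with bottom-row=0; cleared 0 line(s) (total 1); column heights now [2 2 2 2 3 1], max=3

Answer: 2 2 2 2 3 1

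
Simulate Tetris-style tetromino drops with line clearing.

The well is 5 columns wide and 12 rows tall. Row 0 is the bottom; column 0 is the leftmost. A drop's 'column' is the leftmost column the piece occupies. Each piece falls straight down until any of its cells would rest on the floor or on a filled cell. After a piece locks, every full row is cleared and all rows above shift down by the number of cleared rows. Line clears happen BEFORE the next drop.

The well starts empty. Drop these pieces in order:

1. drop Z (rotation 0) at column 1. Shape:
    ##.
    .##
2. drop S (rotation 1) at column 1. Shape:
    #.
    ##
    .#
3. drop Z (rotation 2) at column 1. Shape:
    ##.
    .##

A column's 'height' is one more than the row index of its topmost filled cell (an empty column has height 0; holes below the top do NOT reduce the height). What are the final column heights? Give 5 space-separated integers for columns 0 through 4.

Drop 1: Z rot0 at col 1 lands with bottom-row=0; cleared 0 line(s) (total 0); column heights now [0 2 2 1 0], max=2
Drop 2: S rot1 at col 1 lands with bottom-row=2; cleared 0 line(s) (total 0); column heights now [0 5 4 1 0], max=5
Drop 3: Z rot2 at col 1 lands with bottom-row=4; cleared 0 line(s) (total 0); column heights now [0 6 6 5 0], max=6

Answer: 0 6 6 5 0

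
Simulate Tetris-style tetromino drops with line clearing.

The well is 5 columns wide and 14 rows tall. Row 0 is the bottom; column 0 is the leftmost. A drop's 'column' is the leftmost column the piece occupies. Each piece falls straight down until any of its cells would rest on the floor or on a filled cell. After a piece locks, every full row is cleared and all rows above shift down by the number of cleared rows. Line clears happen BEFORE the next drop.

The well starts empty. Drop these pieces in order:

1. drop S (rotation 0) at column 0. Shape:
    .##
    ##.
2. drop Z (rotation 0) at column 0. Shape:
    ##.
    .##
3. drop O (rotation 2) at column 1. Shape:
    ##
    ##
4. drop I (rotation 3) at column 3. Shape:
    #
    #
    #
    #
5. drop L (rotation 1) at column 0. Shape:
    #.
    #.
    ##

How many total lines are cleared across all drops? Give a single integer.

Drop 1: S rot0 at col 0 lands with bottom-row=0; cleared 0 line(s) (total 0); column heights now [1 2 2 0 0], max=2
Drop 2: Z rot0 at col 0 lands with bottom-row=2; cleared 0 line(s) (total 0); column heights now [4 4 3 0 0], max=4
Drop 3: O rot2 at col 1 lands with bottom-row=4; cleared 0 line(s) (total 0); column heights now [4 6 6 0 0], max=6
Drop 4: I rot3 at col 3 lands with bottom-row=0; cleared 0 line(s) (total 0); column heights now [4 6 6 4 0], max=6
Drop 5: L rot1 at col 0 lands with bottom-row=6; cleared 0 line(s) (total 0); column heights now [9 7 6 4 0], max=9

Answer: 0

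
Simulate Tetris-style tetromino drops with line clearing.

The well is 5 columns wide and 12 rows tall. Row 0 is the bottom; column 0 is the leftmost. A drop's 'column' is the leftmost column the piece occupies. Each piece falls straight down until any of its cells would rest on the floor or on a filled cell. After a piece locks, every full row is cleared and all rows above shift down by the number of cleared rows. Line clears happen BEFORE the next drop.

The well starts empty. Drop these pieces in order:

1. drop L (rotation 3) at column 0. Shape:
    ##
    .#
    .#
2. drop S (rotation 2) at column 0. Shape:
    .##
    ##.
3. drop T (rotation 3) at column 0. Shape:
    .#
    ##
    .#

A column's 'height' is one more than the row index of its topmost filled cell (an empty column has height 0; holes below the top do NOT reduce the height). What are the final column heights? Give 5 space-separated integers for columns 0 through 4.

Answer: 7 8 5 0 0

Derivation:
Drop 1: L rot3 at col 0 lands with bottom-row=0; cleared 0 line(s) (total 0); column heights now [3 3 0 0 0], max=3
Drop 2: S rot2 at col 0 lands with bottom-row=3; cleared 0 line(s) (total 0); column heights now [4 5 5 0 0], max=5
Drop 3: T rot3 at col 0 lands with bottom-row=5; cleared 0 line(s) (total 0); column heights now [7 8 5 0 0], max=8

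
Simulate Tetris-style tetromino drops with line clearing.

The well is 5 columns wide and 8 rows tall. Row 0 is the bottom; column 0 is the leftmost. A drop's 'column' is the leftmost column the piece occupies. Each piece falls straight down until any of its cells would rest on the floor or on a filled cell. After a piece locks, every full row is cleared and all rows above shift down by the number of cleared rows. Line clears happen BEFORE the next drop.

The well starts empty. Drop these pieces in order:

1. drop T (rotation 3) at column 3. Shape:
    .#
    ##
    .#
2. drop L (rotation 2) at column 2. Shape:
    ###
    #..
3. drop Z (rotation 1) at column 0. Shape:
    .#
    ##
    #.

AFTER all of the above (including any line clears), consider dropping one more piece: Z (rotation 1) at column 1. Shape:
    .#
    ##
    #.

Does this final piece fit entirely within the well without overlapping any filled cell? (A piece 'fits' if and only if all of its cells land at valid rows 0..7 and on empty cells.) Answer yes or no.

Answer: yes

Derivation:
Drop 1: T rot3 at col 3 lands with bottom-row=0; cleared 0 line(s) (total 0); column heights now [0 0 0 2 3], max=3
Drop 2: L rot2 at col 2 lands with bottom-row=2; cleared 0 line(s) (total 0); column heights now [0 0 4 4 4], max=4
Drop 3: Z rot1 at col 0 lands with bottom-row=0; cleared 0 line(s) (total 0); column heights now [2 3 4 4 4], max=4
Test piece Z rot1 at col 1 (width 2): heights before test = [2 3 4 4 4]; fits = True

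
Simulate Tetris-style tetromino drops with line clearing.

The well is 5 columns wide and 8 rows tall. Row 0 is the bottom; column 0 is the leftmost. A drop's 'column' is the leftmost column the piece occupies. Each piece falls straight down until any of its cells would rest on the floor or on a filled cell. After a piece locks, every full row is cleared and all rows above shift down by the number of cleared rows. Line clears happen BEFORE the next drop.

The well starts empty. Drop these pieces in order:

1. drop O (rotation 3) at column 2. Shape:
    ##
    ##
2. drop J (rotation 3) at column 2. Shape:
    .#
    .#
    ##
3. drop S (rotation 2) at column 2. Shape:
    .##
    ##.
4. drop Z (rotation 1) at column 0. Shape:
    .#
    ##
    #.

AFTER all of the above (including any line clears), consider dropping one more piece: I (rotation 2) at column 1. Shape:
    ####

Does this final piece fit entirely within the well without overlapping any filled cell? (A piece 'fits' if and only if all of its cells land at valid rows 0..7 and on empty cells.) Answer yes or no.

Answer: yes

Derivation:
Drop 1: O rot3 at col 2 lands with bottom-row=0; cleared 0 line(s) (total 0); column heights now [0 0 2 2 0], max=2
Drop 2: J rot3 at col 2 lands with bottom-row=2; cleared 0 line(s) (total 0); column heights now [0 0 3 5 0], max=5
Drop 3: S rot2 at col 2 lands with bottom-row=5; cleared 0 line(s) (total 0); column heights now [0 0 6 7 7], max=7
Drop 4: Z rot1 at col 0 lands with bottom-row=0; cleared 0 line(s) (total 0); column heights now [2 3 6 7 7], max=7
Test piece I rot2 at col 1 (width 4): heights before test = [2 3 6 7 7]; fits = True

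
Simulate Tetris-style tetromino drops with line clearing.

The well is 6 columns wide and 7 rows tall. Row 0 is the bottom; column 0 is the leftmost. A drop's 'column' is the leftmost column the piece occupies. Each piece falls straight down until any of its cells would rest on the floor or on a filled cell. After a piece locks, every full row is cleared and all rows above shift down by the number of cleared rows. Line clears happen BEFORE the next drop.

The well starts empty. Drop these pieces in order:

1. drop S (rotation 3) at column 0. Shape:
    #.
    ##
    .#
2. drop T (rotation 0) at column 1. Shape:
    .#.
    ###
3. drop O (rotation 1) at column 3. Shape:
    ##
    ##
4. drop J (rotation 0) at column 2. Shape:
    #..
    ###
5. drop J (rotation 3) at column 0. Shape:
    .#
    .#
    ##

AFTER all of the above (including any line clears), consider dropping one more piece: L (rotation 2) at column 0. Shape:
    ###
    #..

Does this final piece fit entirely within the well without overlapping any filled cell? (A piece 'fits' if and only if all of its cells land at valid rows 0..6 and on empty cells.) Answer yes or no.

Answer: no

Derivation:
Drop 1: S rot3 at col 0 lands with bottom-row=0; cleared 0 line(s) (total 0); column heights now [3 2 0 0 0 0], max=3
Drop 2: T rot0 at col 1 lands with bottom-row=2; cleared 0 line(s) (total 0); column heights now [3 3 4 3 0 0], max=4
Drop 3: O rot1 at col 3 lands with bottom-row=3; cleared 0 line(s) (total 0); column heights now [3 3 4 5 5 0], max=5
Drop 4: J rot0 at col 2 lands with bottom-row=5; cleared 0 line(s) (total 0); column heights now [3 3 7 6 6 0], max=7
Drop 5: J rot3 at col 0 lands with bottom-row=3; cleared 0 line(s) (total 0); column heights now [4 6 7 6 6 0], max=7
Test piece L rot2 at col 0 (width 3): heights before test = [4 6 7 6 6 0]; fits = False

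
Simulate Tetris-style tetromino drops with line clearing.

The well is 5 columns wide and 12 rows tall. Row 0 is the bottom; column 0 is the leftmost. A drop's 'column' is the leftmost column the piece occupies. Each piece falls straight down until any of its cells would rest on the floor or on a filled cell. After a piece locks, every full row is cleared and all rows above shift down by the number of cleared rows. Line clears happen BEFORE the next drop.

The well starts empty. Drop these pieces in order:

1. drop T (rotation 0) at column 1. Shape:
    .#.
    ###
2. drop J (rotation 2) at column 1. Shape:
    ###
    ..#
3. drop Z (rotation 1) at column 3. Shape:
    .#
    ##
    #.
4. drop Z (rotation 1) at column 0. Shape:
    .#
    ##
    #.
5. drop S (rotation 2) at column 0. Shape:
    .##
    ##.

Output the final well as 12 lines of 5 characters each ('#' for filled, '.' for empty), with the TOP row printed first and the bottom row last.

Answer: .....
.....
.....
.....
.....
.##..
##..#
.#.##
##.#.
####.
..##.
.###.

Derivation:
Drop 1: T rot0 at col 1 lands with bottom-row=0; cleared 0 line(s) (total 0); column heights now [0 1 2 1 0], max=2
Drop 2: J rot2 at col 1 lands with bottom-row=1; cleared 0 line(s) (total 0); column heights now [0 3 3 3 0], max=3
Drop 3: Z rot1 at col 3 lands with bottom-row=3; cleared 0 line(s) (total 0); column heights now [0 3 3 5 6], max=6
Drop 4: Z rot1 at col 0 lands with bottom-row=2; cleared 0 line(s) (total 0); column heights now [4 5 3 5 6], max=6
Drop 5: S rot2 at col 0 lands with bottom-row=5; cleared 0 line(s) (total 0); column heights now [6 7 7 5 6], max=7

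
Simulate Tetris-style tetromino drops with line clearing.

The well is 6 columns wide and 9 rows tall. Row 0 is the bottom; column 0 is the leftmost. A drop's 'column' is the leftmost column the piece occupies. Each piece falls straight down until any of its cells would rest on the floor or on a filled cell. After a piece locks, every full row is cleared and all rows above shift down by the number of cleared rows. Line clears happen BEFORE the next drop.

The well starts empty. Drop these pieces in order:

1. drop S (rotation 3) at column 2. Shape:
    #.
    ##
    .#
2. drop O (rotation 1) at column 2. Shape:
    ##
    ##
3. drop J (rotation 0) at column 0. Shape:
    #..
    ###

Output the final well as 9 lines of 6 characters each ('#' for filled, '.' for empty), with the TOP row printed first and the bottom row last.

Drop 1: S rot3 at col 2 lands with bottom-row=0; cleared 0 line(s) (total 0); column heights now [0 0 3 2 0 0], max=3
Drop 2: O rot1 at col 2 lands with bottom-row=3; cleared 0 line(s) (total 0); column heights now [0 0 5 5 0 0], max=5
Drop 3: J rot0 at col 0 lands with bottom-row=5; cleared 0 line(s) (total 0); column heights now [7 6 6 5 0 0], max=7

Answer: ......
......
#.....
###...
..##..
..##..
..#...
..##..
...#..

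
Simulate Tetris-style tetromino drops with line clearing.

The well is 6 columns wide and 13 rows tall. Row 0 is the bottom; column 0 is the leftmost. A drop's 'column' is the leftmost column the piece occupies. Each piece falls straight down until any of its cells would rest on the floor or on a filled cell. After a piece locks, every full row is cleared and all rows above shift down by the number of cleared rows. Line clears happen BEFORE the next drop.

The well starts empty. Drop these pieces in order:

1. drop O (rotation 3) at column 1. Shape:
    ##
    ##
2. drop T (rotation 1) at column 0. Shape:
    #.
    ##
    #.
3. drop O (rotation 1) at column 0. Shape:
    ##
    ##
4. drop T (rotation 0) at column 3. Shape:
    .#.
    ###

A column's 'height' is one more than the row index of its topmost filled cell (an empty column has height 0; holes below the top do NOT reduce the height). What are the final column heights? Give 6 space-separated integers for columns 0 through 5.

Drop 1: O rot3 at col 1 lands with bottom-row=0; cleared 0 line(s) (total 0); column heights now [0 2 2 0 0 0], max=2
Drop 2: T rot1 at col 0 lands with bottom-row=1; cleared 0 line(s) (total 0); column heights now [4 3 2 0 0 0], max=4
Drop 3: O rot1 at col 0 lands with bottom-row=4; cleared 0 line(s) (total 0); column heights now [6 6 2 0 0 0], max=6
Drop 4: T rot0 at col 3 lands with bottom-row=0; cleared 0 line(s) (total 0); column heights now [6 6 2 1 2 1], max=6

Answer: 6 6 2 1 2 1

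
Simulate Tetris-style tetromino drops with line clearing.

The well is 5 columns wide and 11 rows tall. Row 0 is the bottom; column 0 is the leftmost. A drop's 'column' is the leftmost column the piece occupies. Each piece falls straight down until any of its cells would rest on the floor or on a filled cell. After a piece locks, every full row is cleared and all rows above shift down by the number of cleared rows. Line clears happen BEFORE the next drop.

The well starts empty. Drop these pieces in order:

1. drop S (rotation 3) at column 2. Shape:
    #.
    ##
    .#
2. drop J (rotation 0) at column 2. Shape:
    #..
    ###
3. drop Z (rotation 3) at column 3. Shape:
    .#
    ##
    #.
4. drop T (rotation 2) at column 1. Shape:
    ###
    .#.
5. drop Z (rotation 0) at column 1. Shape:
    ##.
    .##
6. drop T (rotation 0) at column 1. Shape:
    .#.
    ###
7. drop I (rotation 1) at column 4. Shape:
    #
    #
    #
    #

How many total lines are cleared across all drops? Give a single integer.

Drop 1: S rot3 at col 2 lands with bottom-row=0; cleared 0 line(s) (total 0); column heights now [0 0 3 2 0], max=3
Drop 2: J rot0 at col 2 lands with bottom-row=3; cleared 0 line(s) (total 0); column heights now [0 0 5 4 4], max=5
Drop 3: Z rot3 at col 3 lands with bottom-row=4; cleared 0 line(s) (total 0); column heights now [0 0 5 6 7], max=7
Drop 4: T rot2 at col 1 lands with bottom-row=5; cleared 0 line(s) (total 0); column heights now [0 7 7 7 7], max=7
Drop 5: Z rot0 at col 1 lands with bottom-row=7; cleared 0 line(s) (total 0); column heights now [0 9 9 8 7], max=9
Drop 6: T rot0 at col 1 lands with bottom-row=9; cleared 0 line(s) (total 0); column heights now [0 10 11 10 7], max=11
Drop 7: I rot1 at col 4 lands with bottom-row=7; cleared 0 line(s) (total 0); column heights now [0 10 11 10 11], max=11

Answer: 0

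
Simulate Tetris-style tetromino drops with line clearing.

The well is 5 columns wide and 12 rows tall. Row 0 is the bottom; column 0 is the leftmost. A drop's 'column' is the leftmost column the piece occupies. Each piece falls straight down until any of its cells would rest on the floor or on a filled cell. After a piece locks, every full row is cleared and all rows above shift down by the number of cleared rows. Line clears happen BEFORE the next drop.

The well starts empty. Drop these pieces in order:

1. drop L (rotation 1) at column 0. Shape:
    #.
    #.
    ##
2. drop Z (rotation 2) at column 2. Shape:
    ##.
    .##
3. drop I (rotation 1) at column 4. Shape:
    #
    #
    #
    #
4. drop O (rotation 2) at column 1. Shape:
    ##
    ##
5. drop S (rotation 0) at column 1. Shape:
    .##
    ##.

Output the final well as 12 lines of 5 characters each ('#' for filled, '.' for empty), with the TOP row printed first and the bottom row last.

Drop 1: L rot1 at col 0 lands with bottom-row=0; cleared 0 line(s) (total 0); column heights now [3 1 0 0 0], max=3
Drop 2: Z rot2 at col 2 lands with bottom-row=0; cleared 0 line(s) (total 0); column heights now [3 1 2 2 1], max=3
Drop 3: I rot1 at col 4 lands with bottom-row=1; cleared 0 line(s) (total 0); column heights now [3 1 2 2 5], max=5
Drop 4: O rot2 at col 1 lands with bottom-row=2; cleared 0 line(s) (total 0); column heights now [3 4 4 2 5], max=5
Drop 5: S rot0 at col 1 lands with bottom-row=4; cleared 0 line(s) (total 0); column heights now [3 5 6 6 5], max=6

Answer: .....
.....
.....
.....
.....
.....
..##.
.##.#
.##.#
###.#
#.###
##.##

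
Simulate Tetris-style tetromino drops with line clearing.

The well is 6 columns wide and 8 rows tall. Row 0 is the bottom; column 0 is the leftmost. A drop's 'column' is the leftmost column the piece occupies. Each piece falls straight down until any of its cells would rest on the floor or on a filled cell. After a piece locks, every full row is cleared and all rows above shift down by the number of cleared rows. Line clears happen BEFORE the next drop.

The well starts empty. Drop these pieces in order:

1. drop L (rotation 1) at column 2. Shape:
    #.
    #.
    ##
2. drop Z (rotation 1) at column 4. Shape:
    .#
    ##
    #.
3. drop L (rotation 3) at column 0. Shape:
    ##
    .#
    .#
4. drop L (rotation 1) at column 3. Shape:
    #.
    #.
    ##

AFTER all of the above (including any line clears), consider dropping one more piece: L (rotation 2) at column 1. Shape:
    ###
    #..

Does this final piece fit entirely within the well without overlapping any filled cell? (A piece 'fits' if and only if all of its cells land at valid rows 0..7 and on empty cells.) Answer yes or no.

Drop 1: L rot1 at col 2 lands with bottom-row=0; cleared 0 line(s) (total 0); column heights now [0 0 3 1 0 0], max=3
Drop 2: Z rot1 at col 4 lands with bottom-row=0; cleared 0 line(s) (total 0); column heights now [0 0 3 1 2 3], max=3
Drop 3: L rot3 at col 0 lands with bottom-row=0; cleared 0 line(s) (total 0); column heights now [3 3 3 1 2 3], max=3
Drop 4: L rot1 at col 3 lands with bottom-row=2; cleared 1 line(s) (total 1); column heights now [0 2 2 4 2 2], max=4
Test piece L rot2 at col 1 (width 3): heights before test = [0 2 2 4 2 2]; fits = True

Answer: yes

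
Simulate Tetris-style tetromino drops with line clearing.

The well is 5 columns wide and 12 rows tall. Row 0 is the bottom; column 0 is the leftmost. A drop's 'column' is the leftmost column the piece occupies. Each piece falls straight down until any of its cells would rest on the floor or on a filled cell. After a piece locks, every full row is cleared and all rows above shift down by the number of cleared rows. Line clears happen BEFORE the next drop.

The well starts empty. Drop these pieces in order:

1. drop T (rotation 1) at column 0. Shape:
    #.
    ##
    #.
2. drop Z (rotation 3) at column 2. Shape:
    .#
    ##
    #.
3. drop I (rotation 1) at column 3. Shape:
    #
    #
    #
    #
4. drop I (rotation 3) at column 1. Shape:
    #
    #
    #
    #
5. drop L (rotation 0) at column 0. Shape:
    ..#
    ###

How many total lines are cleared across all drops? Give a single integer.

Answer: 0

Derivation:
Drop 1: T rot1 at col 0 lands with bottom-row=0; cleared 0 line(s) (total 0); column heights now [3 2 0 0 0], max=3
Drop 2: Z rot3 at col 2 lands with bottom-row=0; cleared 0 line(s) (total 0); column heights now [3 2 2 3 0], max=3
Drop 3: I rot1 at col 3 lands with bottom-row=3; cleared 0 line(s) (total 0); column heights now [3 2 2 7 0], max=7
Drop 4: I rot3 at col 1 lands with bottom-row=2; cleared 0 line(s) (total 0); column heights now [3 6 2 7 0], max=7
Drop 5: L rot0 at col 0 lands with bottom-row=6; cleared 0 line(s) (total 0); column heights now [7 7 8 7 0], max=8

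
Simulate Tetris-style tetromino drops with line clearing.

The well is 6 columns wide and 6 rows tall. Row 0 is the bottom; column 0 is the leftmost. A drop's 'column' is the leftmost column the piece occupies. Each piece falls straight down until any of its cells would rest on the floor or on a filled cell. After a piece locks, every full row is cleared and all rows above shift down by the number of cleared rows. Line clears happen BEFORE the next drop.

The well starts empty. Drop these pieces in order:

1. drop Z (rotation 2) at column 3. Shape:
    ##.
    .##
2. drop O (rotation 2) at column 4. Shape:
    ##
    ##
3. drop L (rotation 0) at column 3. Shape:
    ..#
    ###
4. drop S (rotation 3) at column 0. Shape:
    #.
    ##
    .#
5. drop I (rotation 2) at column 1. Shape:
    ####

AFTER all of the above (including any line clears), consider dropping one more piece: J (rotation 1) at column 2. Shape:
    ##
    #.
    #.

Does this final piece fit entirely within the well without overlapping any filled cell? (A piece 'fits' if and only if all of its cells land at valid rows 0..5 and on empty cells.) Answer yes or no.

Answer: no

Derivation:
Drop 1: Z rot2 at col 3 lands with bottom-row=0; cleared 0 line(s) (total 0); column heights now [0 0 0 2 2 1], max=2
Drop 2: O rot2 at col 4 lands with bottom-row=2; cleared 0 line(s) (total 0); column heights now [0 0 0 2 4 4], max=4
Drop 3: L rot0 at col 3 lands with bottom-row=4; cleared 0 line(s) (total 0); column heights now [0 0 0 5 5 6], max=6
Drop 4: S rot3 at col 0 lands with bottom-row=0; cleared 0 line(s) (total 0); column heights now [3 2 0 5 5 6], max=6
Drop 5: I rot2 at col 1 lands with bottom-row=5; cleared 0 line(s) (total 0); column heights now [3 6 6 6 6 6], max=6
Test piece J rot1 at col 2 (width 2): heights before test = [3 6 6 6 6 6]; fits = False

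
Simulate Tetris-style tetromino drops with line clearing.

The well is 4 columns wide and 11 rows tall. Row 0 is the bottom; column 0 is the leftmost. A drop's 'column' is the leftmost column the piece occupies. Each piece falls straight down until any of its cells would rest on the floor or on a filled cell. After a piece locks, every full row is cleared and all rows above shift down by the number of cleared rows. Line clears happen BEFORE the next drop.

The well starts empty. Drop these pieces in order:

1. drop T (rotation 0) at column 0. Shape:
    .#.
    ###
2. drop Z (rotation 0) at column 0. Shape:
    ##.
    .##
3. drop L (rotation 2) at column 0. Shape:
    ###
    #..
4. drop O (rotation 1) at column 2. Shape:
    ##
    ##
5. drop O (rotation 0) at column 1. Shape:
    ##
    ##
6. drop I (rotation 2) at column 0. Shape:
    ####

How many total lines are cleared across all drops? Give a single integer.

Answer: 1

Derivation:
Drop 1: T rot0 at col 0 lands with bottom-row=0; cleared 0 line(s) (total 0); column heights now [1 2 1 0], max=2
Drop 2: Z rot0 at col 0 lands with bottom-row=2; cleared 0 line(s) (total 0); column heights now [4 4 3 0], max=4
Drop 3: L rot2 at col 0 lands with bottom-row=4; cleared 0 line(s) (total 0); column heights now [6 6 6 0], max=6
Drop 4: O rot1 at col 2 lands with bottom-row=6; cleared 0 line(s) (total 0); column heights now [6 6 8 8], max=8
Drop 5: O rot0 at col 1 lands with bottom-row=8; cleared 0 line(s) (total 0); column heights now [6 10 10 8], max=10
Drop 6: I rot2 at col 0 lands with bottom-row=10; cleared 1 line(s) (total 1); column heights now [6 10 10 8], max=10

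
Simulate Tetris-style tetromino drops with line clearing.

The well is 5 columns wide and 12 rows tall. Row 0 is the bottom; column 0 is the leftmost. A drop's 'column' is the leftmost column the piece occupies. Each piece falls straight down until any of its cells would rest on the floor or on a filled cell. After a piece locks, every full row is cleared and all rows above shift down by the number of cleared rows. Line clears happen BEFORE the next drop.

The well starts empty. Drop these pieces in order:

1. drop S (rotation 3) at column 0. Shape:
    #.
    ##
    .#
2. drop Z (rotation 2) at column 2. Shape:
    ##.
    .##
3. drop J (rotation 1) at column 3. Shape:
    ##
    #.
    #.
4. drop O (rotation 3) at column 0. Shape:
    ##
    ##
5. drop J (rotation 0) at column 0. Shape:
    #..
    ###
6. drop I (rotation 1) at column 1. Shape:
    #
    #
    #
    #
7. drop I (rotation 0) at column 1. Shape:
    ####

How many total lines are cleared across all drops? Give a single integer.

Drop 1: S rot3 at col 0 lands with bottom-row=0; cleared 0 line(s) (total 0); column heights now [3 2 0 0 0], max=3
Drop 2: Z rot2 at col 2 lands with bottom-row=0; cleared 0 line(s) (total 0); column heights now [3 2 2 2 1], max=3
Drop 3: J rot1 at col 3 lands with bottom-row=2; cleared 0 line(s) (total 0); column heights now [3 2 2 5 5], max=5
Drop 4: O rot3 at col 0 lands with bottom-row=3; cleared 0 line(s) (total 0); column heights now [5 5 2 5 5], max=5
Drop 5: J rot0 at col 0 lands with bottom-row=5; cleared 0 line(s) (total 0); column heights now [7 6 6 5 5], max=7
Drop 6: I rot1 at col 1 lands with bottom-row=6; cleared 0 line(s) (total 0); column heights now [7 10 6 5 5], max=10
Drop 7: I rot0 at col 1 lands with bottom-row=10; cleared 0 line(s) (total 0); column heights now [7 11 11 11 11], max=11

Answer: 0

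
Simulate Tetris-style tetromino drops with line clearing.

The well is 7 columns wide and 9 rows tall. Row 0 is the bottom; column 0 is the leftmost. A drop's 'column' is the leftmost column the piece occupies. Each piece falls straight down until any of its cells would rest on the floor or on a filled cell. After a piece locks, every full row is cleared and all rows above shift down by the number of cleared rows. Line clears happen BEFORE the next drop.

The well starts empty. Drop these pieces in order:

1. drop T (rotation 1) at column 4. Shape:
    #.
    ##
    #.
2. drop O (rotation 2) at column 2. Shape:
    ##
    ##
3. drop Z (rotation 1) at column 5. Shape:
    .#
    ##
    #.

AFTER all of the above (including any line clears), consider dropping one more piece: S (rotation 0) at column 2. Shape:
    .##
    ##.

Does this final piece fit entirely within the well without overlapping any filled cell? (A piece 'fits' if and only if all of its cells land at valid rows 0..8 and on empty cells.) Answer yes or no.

Answer: yes

Derivation:
Drop 1: T rot1 at col 4 lands with bottom-row=0; cleared 0 line(s) (total 0); column heights now [0 0 0 0 3 2 0], max=3
Drop 2: O rot2 at col 2 lands with bottom-row=0; cleared 0 line(s) (total 0); column heights now [0 0 2 2 3 2 0], max=3
Drop 3: Z rot1 at col 5 lands with bottom-row=2; cleared 0 line(s) (total 0); column heights now [0 0 2 2 3 4 5], max=5
Test piece S rot0 at col 2 (width 3): heights before test = [0 0 2 2 3 4 5]; fits = True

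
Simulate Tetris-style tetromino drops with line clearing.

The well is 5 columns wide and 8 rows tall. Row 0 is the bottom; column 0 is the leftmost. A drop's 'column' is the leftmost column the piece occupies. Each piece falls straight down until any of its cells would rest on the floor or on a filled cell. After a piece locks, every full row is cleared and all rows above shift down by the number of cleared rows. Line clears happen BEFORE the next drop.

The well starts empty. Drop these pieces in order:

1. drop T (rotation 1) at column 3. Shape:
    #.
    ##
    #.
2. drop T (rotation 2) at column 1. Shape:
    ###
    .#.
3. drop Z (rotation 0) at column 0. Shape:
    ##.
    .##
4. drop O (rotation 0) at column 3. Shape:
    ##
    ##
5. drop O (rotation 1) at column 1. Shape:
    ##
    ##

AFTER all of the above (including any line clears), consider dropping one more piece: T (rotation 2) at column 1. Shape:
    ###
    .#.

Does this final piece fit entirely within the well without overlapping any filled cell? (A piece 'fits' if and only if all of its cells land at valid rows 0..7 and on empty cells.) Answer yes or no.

Drop 1: T rot1 at col 3 lands with bottom-row=0; cleared 0 line(s) (total 0); column heights now [0 0 0 3 2], max=3
Drop 2: T rot2 at col 1 lands with bottom-row=2; cleared 0 line(s) (total 0); column heights now [0 4 4 4 2], max=4
Drop 3: Z rot0 at col 0 lands with bottom-row=4; cleared 0 line(s) (total 0); column heights now [6 6 5 4 2], max=6
Drop 4: O rot0 at col 3 lands with bottom-row=4; cleared 0 line(s) (total 0); column heights now [6 6 5 6 6], max=6
Drop 5: O rot1 at col 1 lands with bottom-row=6; cleared 0 line(s) (total 0); column heights now [6 8 8 6 6], max=8
Test piece T rot2 at col 1 (width 3): heights before test = [6 8 8 6 6]; fits = False

Answer: no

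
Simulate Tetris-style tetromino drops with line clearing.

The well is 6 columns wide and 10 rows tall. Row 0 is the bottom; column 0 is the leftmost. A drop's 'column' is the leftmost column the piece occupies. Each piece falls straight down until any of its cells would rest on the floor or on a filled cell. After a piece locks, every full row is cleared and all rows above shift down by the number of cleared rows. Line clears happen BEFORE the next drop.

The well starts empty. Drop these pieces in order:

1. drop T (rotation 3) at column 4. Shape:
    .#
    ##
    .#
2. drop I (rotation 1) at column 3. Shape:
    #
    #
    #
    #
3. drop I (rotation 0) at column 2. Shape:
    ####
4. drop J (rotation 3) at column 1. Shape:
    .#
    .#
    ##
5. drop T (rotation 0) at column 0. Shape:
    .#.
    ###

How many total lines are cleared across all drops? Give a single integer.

Drop 1: T rot3 at col 4 lands with bottom-row=0; cleared 0 line(s) (total 0); column heights now [0 0 0 0 2 3], max=3
Drop 2: I rot1 at col 3 lands with bottom-row=0; cleared 0 line(s) (total 0); column heights now [0 0 0 4 2 3], max=4
Drop 3: I rot0 at col 2 lands with bottom-row=4; cleared 0 line(s) (total 0); column heights now [0 0 5 5 5 5], max=5
Drop 4: J rot3 at col 1 lands with bottom-row=5; cleared 0 line(s) (total 0); column heights now [0 6 8 5 5 5], max=8
Drop 5: T rot0 at col 0 lands with bottom-row=8; cleared 0 line(s) (total 0); column heights now [9 10 9 5 5 5], max=10

Answer: 0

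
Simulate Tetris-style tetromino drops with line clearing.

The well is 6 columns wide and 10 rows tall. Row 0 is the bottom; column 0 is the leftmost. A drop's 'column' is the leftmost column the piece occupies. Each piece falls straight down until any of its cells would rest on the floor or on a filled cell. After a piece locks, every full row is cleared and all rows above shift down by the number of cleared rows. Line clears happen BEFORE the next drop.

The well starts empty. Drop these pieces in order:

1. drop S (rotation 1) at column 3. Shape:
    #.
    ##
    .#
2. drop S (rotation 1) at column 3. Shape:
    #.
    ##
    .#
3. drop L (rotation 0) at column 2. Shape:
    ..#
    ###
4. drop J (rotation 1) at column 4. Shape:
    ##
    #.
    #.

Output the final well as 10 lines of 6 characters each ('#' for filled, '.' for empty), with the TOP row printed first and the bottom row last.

Answer: ....##
....#.
....#.
....#.
..###.
...#..
...##.
...##.
...##.
....#.

Derivation:
Drop 1: S rot1 at col 3 lands with bottom-row=0; cleared 0 line(s) (total 0); column heights now [0 0 0 3 2 0], max=3
Drop 2: S rot1 at col 3 lands with bottom-row=2; cleared 0 line(s) (total 0); column heights now [0 0 0 5 4 0], max=5
Drop 3: L rot0 at col 2 lands with bottom-row=5; cleared 0 line(s) (total 0); column heights now [0 0 6 6 7 0], max=7
Drop 4: J rot1 at col 4 lands with bottom-row=7; cleared 0 line(s) (total 0); column heights now [0 0 6 6 10 10], max=10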